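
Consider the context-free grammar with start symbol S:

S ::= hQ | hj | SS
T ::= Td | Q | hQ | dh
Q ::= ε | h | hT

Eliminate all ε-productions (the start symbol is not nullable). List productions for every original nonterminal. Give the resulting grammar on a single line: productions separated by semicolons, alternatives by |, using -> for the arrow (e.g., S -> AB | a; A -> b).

Nullable set: {Q, T}.
S -> hQ: Q nullable, giving h | hQ.
Drop Q -> ε.
Q -> hT: T nullable, giving h | hT.
T -> Q: Q nullable, giving Q.
T -> Td: T nullable, giving Td | d.
T -> hQ: Q nullable, giving h | hQ.
Unchanged (no nullable symbols): S -> SS; S -> hj; Q -> h; T -> dh.

S -> h | SS | hQ | hj; Q -> h | hT; T -> Q | d | h | Td | dh | hQ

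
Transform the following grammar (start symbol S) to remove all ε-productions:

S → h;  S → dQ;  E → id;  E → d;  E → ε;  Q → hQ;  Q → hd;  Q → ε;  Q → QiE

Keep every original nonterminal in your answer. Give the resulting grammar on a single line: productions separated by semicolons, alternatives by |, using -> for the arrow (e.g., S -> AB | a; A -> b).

S -> d | h | dQ; E -> d | id; Q -> h | i | Qi | hQ | hd | iE | QiE

Nullable set: {E, Q}.
S -> dQ: Q nullable, giving d | dQ.
Drop E -> ε.
Drop Q -> ε.
Q -> QiE: Q, E nullable, giving Qi | QiE | i | iE.
Q -> hQ: Q nullable, giving h | hQ.
Unchanged (no nullable symbols): S -> h; E -> d; E -> id; Q -> hd.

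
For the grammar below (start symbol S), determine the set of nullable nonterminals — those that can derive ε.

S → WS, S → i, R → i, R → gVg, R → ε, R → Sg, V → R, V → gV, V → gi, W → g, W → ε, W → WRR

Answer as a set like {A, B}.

{R, V, W}

Directly nullable (have an ε-rule): {R, W}.
V is nullable via V -> R (every symbol on the right is already known nullable).
Not nullable: S — each has a terminal in every rule's right-hand side or depends on a non-nullable symbol.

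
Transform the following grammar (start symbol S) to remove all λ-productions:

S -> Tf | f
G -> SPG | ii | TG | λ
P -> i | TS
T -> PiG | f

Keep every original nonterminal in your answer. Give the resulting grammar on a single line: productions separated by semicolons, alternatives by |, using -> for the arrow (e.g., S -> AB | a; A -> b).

S -> f | Tf; G -> T | SP | TG | ii | SPG; P -> i | TS; T -> f | Pi | PiG

Nullable set: {G}.
Drop G -> λ.
G -> SPG: G nullable, giving SP | SPG.
G -> TG: G nullable, giving T | TG.
T -> PiG: G nullable, giving Pi | PiG.
Unchanged (no nullable symbols): S -> Tf; S -> f; G -> ii; P -> TS; P -> i; T -> f.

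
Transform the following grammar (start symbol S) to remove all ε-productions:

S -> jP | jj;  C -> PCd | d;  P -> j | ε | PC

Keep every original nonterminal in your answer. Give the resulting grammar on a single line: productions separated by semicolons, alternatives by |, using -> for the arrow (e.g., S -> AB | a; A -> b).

S -> j | jP | jj; C -> d | Cd | PCd; P -> C | j | PC

Nullable set: {P}.
S -> jP: P nullable, giving j | jP.
C -> PCd: P nullable, giving Cd | PCd.
Drop P -> ε.
P -> PC: P nullable, giving C | PC.
Unchanged (no nullable symbols): S -> jj; C -> d; P -> j.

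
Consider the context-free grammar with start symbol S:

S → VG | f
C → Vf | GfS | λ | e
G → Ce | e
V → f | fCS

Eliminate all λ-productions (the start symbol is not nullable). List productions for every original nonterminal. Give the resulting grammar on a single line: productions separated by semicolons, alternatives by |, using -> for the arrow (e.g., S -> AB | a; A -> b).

Nullable set: {C}.
Drop C -> λ.
G -> Ce: C nullable, giving Ce | e.
V -> fCS: C nullable, giving fCS | fS.
Unchanged (no nullable symbols): S -> VG; S -> f; C -> GfS; C -> Vf; C -> e; G -> e; V -> f.

S -> f | VG; C -> e | Vf | GfS; G -> e | Ce; V -> f | fS | fCS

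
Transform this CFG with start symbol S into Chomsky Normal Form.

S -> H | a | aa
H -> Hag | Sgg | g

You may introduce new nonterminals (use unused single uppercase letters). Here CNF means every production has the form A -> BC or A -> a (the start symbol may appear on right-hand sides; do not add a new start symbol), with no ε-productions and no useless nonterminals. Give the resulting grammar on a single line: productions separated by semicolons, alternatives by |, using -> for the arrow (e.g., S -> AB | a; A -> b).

S -> a | g | AA | HE | SF; A -> a; B -> g; C -> AB; D -> BB; E -> AB; F -> BB; H -> g | HC | SD

No ε-productions.
After unit-elimination: S -> a | g | aa | Hag | Sgg; H -> g | Hag | Sgg.
TERM: introduce A -> a, B -> g and substitute in every rule of length ≥2.
BIN: H -> HAB becomes H -> HC, C -> AB; H -> SBB becomes H -> SD, D -> BB; S -> HAB becomes S -> HE, E -> AB; S -> SBB becomes S -> SF, F -> BB.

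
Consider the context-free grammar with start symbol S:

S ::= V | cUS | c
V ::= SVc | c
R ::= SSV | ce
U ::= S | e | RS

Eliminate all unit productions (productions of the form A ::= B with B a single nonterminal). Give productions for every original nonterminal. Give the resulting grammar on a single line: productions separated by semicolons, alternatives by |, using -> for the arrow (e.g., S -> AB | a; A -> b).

Unit productions: S->V, U->S.
Unit pairs (A ⇒* B via units): (S,V), (U,S), (U,V).
S: inherits non-unit rules of {S, V} → SVc | c | cUS.
R: inherits non-unit rules of {R} → SSV | ce.
U: inherits non-unit rules of {S, U, V} → RS | SVc | c | cUS | e.
V: inherits non-unit rules of {V} → SVc | c.

S -> c | SVc | cUS; R -> ce | SSV; U -> c | e | RS | SVc | cUS; V -> c | SVc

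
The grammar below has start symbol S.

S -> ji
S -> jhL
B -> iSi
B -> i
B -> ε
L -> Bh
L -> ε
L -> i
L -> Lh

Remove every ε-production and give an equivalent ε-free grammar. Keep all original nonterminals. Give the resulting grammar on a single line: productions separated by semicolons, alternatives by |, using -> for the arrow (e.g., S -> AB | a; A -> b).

Nullable set: {B, L}.
S -> jhL: L nullable, giving jh | jhL.
Drop B -> ε.
Drop L -> ε.
L -> Bh: B nullable, giving Bh | h.
L -> Lh: L nullable, giving Lh | h.
Unchanged (no nullable symbols): S -> ji; B -> i; B -> iSi; L -> i.

S -> jh | ji | jhL; B -> i | iSi; L -> h | i | Bh | Lh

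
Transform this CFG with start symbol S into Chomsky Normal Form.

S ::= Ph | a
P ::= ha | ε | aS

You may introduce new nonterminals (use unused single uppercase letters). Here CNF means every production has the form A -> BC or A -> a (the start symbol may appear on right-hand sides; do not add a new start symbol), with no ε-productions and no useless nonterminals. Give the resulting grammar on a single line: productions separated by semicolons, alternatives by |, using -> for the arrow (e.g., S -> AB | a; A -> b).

Nullable: {P}; after ε-elimination: S -> a | h | Ph; P -> aS | ha.
No unit productions to eliminate.
TERM: introduce A -> a, B -> h and substitute in every rule of length ≥2.

S -> a | h | PB; A -> a; B -> h; P -> AS | BA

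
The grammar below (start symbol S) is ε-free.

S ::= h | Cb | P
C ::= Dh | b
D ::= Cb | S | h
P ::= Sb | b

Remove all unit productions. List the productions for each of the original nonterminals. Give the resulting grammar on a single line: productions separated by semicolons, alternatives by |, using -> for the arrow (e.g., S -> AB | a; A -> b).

Unit productions: D->S, S->P.
Unit pairs (A ⇒* B via units): (D,P), (D,S), (S,P).
S: inherits non-unit rules of {P, S} → Cb | Sb | b | h.
C: inherits non-unit rules of {C} → Dh | b.
D: inherits non-unit rules of {D, P, S} → Cb | Sb | b | h.
P: inherits non-unit rules of {P} → Sb | b.

S -> b | h | Cb | Sb; C -> b | Dh; D -> b | h | Cb | Sb; P -> b | Sb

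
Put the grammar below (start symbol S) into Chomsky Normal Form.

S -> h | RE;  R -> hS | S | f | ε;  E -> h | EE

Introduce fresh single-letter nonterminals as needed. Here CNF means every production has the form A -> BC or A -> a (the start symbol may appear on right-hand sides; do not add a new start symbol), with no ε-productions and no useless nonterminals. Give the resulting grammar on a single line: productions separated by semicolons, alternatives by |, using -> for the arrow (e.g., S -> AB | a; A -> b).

Nullable: {R}; after ε-elimination: S -> E | h | RE; E -> h | EE; R -> S | f | hS.
After unit-elimination: S -> h | EE | RE; E -> h | EE; R -> f | h | EE | RE | hS.
TERM: introduce A -> h and substitute in every rule of length ≥2.

S -> h | EE | RE; A -> h; E -> h | EE; R -> f | h | AS | EE | RE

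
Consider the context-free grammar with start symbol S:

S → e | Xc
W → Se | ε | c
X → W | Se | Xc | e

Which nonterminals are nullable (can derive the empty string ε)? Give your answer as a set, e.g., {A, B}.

Directly nullable (have an ε-rule): {W}.
X is nullable via X -> W (every symbol on the right is already known nullable).
Not nullable: S — each has a terminal in every rule's right-hand side or depends on a non-nullable symbol.

{W, X}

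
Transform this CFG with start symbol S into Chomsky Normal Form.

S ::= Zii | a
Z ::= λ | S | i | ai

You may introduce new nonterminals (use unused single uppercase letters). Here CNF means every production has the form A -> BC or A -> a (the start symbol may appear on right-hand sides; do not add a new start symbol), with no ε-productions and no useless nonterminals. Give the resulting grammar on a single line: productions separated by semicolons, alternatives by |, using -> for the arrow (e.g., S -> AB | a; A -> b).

Nullable: {Z}; after ε-elimination: S -> a | ii | Zii; Z -> S | i | ai.
After unit-elimination: S -> a | ii | Zii; Z -> a | i | ai | ii | Zii.
TERM: introduce B -> a, A -> i and substitute in every rule of length ≥2.
BIN: S -> ZAA becomes S -> ZC, C -> AA; Z -> ZAA becomes Z -> ZD, D -> AA.

S -> a | AA | ZC; A -> i; B -> a; C -> AA; D -> AA; Z -> a | i | AA | BA | ZD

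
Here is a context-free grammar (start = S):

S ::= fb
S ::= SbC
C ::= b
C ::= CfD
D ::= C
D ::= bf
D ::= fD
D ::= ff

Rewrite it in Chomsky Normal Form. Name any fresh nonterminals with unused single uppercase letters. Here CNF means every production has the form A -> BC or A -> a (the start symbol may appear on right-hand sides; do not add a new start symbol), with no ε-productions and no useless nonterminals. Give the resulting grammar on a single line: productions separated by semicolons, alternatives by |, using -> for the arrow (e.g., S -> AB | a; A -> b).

S -> AB | SG; A -> f; B -> b; C -> b | CE; D -> b | AA | AD | BA | CF; E -> AD; F -> AD; G -> BC

No ε-productions.
After unit-elimination: S -> fb | SbC; C -> b | CfD; D -> b | bf | fD | ff | CfD.
TERM: introduce B -> b, A -> f and substitute in every rule of length ≥2.
BIN: C -> CAD becomes C -> CE, E -> AD; D -> CAD becomes D -> CF, F -> AD; S -> SBC becomes S -> SG, G -> BC.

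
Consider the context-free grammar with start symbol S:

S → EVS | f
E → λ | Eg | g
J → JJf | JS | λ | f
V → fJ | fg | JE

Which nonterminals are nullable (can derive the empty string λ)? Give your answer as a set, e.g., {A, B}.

{E, J, V}

Directly nullable (have an ε-rule): {E, J}.
V is nullable via V -> JE (every symbol on the right is already known nullable).
Not nullable: S — each has a terminal in every rule's right-hand side or depends on a non-nullable symbol.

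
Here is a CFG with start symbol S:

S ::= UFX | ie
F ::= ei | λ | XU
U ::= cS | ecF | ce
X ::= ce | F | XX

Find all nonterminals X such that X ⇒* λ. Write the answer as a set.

Directly nullable (have an ε-rule): {F}.
X is nullable via X -> F (every symbol on the right is already known nullable).
Not nullable: S, U — each has a terminal in every rule's right-hand side or depends on a non-nullable symbol.

{F, X}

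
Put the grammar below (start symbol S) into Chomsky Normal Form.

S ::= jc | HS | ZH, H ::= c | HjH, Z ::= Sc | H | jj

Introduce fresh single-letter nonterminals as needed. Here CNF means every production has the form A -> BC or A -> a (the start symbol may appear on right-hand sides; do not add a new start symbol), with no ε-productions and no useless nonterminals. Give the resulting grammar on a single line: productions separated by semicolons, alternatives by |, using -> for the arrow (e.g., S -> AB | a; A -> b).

No ε-productions.
After unit-elimination: S -> HS | ZH | jc; H -> c | HjH; Z -> c | Sc | jj | HjH.
TERM: introduce B -> c, A -> j and substitute in every rule of length ≥2.
BIN: H -> HAH becomes H -> HC, C -> AH; Z -> HAH becomes Z -> HD, D -> AH.

S -> AB | HS | ZH; A -> j; B -> c; C -> AH; D -> AH; H -> c | HC; Z -> c | AA | HD | SB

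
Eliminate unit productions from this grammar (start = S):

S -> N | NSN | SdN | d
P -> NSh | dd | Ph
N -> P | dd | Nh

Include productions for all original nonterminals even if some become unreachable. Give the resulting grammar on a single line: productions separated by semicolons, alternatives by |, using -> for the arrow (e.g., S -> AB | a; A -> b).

S -> d | Nh | Ph | dd | NSN | NSh | SdN; N -> Nh | Ph | dd | NSh; P -> Ph | dd | NSh

Unit productions: N->P, S->N.
Unit pairs (A ⇒* B via units): (N,P), (S,N), (S,P).
S: inherits non-unit rules of {N, P, S} → NSN | NSh | Nh | Ph | SdN | d | dd.
N: inherits non-unit rules of {N, P} → NSh | Nh | Ph | dd.
P: inherits non-unit rules of {P} → NSh | Ph | dd.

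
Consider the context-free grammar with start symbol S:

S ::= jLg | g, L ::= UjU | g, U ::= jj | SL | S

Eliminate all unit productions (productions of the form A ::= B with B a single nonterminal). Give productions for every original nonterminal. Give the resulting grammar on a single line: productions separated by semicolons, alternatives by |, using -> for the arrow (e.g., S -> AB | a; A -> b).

S -> g | jLg; L -> g | UjU; U -> g | SL | jj | jLg

Unit productions: U->S.
Unit pairs (A ⇒* B via units): (U,S).
S: inherits non-unit rules of {S} → g | jLg.
L: inherits non-unit rules of {L} → UjU | g.
U: inherits non-unit rules of {S, U} → SL | g | jLg | jj.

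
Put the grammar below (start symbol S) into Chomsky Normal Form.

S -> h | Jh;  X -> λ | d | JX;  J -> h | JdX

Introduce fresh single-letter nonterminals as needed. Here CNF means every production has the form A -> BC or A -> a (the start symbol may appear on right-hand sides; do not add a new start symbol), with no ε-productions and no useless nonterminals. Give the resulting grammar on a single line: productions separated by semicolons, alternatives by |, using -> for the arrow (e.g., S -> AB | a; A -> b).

Nullable: {X}; after ε-elimination: S -> h | Jh; J -> h | Jd | JdX; X -> J | d | JX.
After unit-elimination: S -> h | Jh; J -> h | Jd | JdX; X -> d | h | JX | Jd | JdX.
TERM: introduce A -> d, B -> h and substitute in every rule of length ≥2.
BIN: J -> JAX becomes J -> JC, C -> AX; X -> JAX becomes X -> JD, D -> AX.

S -> h | JB; A -> d; B -> h; C -> AX; D -> AX; J -> h | JA | JC; X -> d | h | JA | JD | JX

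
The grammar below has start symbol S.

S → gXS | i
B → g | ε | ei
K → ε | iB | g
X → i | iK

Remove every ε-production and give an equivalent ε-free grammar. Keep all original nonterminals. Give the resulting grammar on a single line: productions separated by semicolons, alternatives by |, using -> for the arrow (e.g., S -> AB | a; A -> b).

Nullable set: {B, K}.
Drop B -> ε.
Drop K -> ε.
K -> iB: B nullable, giving i | iB.
X -> iK: K nullable, giving i | iK.
Unchanged (no nullable symbols): S -> gXS; S -> i; B -> ei; B -> g; K -> g; X -> i.

S -> i | gXS; B -> g | ei; K -> g | i | iB; X -> i | iK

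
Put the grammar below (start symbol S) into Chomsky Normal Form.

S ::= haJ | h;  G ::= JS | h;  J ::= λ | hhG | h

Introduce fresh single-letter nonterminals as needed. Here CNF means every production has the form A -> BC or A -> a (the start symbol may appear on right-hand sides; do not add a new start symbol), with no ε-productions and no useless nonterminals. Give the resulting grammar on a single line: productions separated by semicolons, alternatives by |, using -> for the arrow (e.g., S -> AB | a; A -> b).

S -> h | AB | AE; A -> h; B -> a; C -> BJ; D -> AG; E -> BJ; G -> h | AB | AC | JS; J -> h | AD

Nullable: {J}; after ε-elimination: S -> h | ha | haJ; G -> S | h | JS; J -> h | hhG.
After unit-elimination: S -> h | ha | haJ; G -> h | JS | ha | haJ; J -> h | hhG.
TERM: introduce B -> a, A -> h and substitute in every rule of length ≥2.
BIN: G -> ABJ becomes G -> AC, C -> BJ; J -> AAG becomes J -> AD, D -> AG; S -> ABJ becomes S -> AE, E -> BJ.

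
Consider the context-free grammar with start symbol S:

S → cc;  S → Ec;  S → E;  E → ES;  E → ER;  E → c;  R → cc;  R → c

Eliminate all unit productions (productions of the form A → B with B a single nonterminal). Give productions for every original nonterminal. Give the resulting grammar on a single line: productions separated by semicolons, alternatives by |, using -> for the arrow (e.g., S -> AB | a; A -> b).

Unit productions: S->E.
Unit pairs (A ⇒* B via units): (S,E).
S: inherits non-unit rules of {E, S} → ER | ES | Ec | c | cc.
E: inherits non-unit rules of {E} → ER | ES | c.
R: inherits non-unit rules of {R} → c | cc.

S -> c | ER | ES | Ec | cc; E -> c | ER | ES; R -> c | cc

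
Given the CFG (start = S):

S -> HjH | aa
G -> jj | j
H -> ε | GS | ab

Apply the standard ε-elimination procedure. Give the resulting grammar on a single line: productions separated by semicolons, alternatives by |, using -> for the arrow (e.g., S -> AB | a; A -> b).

Nullable set: {H}.
S -> HjH: H, H nullable, giving Hj | HjH | j | jH.
Drop H -> ε.
Unchanged (no nullable symbols): S -> aa; G -> j; G -> jj; H -> GS; H -> ab.

S -> j | Hj | aa | jH | HjH; G -> j | jj; H -> GS | ab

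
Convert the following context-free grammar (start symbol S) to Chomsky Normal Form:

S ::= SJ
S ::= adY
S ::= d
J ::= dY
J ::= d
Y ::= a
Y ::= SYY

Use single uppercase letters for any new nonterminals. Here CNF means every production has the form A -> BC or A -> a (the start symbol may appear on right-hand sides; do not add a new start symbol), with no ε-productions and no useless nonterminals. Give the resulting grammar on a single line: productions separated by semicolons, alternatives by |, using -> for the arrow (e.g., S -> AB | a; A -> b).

No ε-productions.
No unit productions to eliminate.
TERM: introduce B -> a, A -> d and substitute in every rule of length ≥2.
BIN: S -> BAY becomes S -> BC, C -> AY; Y -> SYY becomes Y -> SD, D -> YY.

S -> d | BC | SJ; A -> d; B -> a; C -> AY; D -> YY; J -> d | AY; Y -> a | SD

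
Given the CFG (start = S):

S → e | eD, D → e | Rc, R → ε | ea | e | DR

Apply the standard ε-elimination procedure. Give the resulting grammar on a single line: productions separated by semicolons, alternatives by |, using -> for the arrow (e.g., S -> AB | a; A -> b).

Nullable set: {R}.
D -> Rc: R nullable, giving Rc | c.
Drop R -> ε.
R -> DR: R nullable, giving D | DR.
Unchanged (no nullable symbols): S -> e; S -> eD; D -> e; R -> e; R -> ea.

S -> e | eD; D -> c | e | Rc; R -> D | e | DR | ea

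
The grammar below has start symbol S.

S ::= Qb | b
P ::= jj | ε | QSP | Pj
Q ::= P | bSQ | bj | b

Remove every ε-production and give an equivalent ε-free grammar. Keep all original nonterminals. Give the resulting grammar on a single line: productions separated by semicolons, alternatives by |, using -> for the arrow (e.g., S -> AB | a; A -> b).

Nullable set: {P, Q}.
S -> Qb: Q nullable, giving Qb | b.
Drop P -> ε.
P -> Pj: P nullable, giving Pj | j.
P -> QSP: Q, P nullable, giving QS | QSP | S | SP.
Q -> P: P nullable, giving P.
Q -> bSQ: Q nullable, giving bS | bSQ.
Unchanged (no nullable symbols): S -> b; P -> jj; Q -> b; Q -> bj.

S -> b | Qb; P -> S | j | Pj | QS | SP | jj | QSP; Q -> P | b | bS | bj | bSQ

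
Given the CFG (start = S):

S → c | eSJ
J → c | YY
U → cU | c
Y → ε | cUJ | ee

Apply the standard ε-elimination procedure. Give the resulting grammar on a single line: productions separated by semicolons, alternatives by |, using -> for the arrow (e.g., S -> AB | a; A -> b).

Nullable set: {J, Y}.
S -> eSJ: J nullable, giving eS | eSJ.
J -> YY: Y, Y nullable, giving Y | YY.
Drop Y -> ε.
Y -> cUJ: J nullable, giving cU | cUJ.
Unchanged (no nullable symbols): S -> c; J -> c; U -> c; U -> cU; Y -> ee.

S -> c | eS | eSJ; J -> Y | c | YY; U -> c | cU; Y -> cU | ee | cUJ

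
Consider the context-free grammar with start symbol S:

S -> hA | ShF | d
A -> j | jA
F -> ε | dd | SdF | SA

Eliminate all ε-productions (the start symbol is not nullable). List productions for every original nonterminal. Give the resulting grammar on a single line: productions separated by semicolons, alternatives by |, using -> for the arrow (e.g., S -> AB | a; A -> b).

S -> d | Sh | hA | ShF; A -> j | jA; F -> SA | Sd | dd | SdF

Nullable set: {F}.
S -> ShF: F nullable, giving Sh | ShF.
Drop F -> ε.
F -> SdF: F nullable, giving Sd | SdF.
Unchanged (no nullable symbols): S -> d; S -> hA; A -> j; A -> jA; F -> SA; F -> dd.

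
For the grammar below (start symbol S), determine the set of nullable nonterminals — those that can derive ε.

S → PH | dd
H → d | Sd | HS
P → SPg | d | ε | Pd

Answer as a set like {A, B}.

Directly nullable (have an ε-rule): {P}.
Not nullable: H, S — each has a terminal in every rule's right-hand side or depends on a non-nullable symbol.

{P}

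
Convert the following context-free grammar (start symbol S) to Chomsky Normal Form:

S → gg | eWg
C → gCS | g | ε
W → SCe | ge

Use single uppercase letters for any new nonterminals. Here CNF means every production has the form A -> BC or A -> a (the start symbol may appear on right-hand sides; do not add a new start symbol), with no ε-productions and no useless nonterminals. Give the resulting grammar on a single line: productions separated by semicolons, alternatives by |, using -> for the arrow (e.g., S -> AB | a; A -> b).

Nullable: {C}; after ε-elimination: S -> gg | eWg; C -> g | gS | gCS; W -> Se | ge | SCe.
No unit productions to eliminate.
TERM: introduce B -> e, A -> g and substitute in every rule of length ≥2.
BIN: C -> ACS becomes C -> AD, D -> CS; S -> BWA becomes S -> BE, E -> WA; W -> SCB becomes W -> SF, F -> CB.

S -> AA | BE; A -> g; B -> e; C -> g | AD | AS; D -> CS; E -> WA; F -> CB; W -> AB | SB | SF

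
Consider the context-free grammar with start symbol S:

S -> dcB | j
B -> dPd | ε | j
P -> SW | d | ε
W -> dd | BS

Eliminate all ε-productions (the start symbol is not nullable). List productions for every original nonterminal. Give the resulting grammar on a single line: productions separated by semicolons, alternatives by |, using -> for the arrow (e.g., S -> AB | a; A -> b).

S -> j | dc | dcB; B -> j | dd | dPd; P -> d | SW; W -> S | BS | dd

Nullable set: {B, P}.
S -> dcB: B nullable, giving dc | dcB.
Drop B -> ε.
B -> dPd: P nullable, giving dPd | dd.
Drop P -> ε.
W -> BS: B nullable, giving BS | S.
Unchanged (no nullable symbols): S -> j; B -> j; P -> SW; P -> d; W -> dd.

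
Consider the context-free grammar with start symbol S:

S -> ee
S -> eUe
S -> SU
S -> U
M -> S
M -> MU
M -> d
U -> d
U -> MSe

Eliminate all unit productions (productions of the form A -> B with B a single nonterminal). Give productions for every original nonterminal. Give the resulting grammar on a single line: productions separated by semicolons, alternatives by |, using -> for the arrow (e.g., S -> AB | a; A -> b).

S -> d | SU | ee | MSe | eUe; M -> d | MU | SU | ee | MSe | eUe; U -> d | MSe

Unit productions: M->S, S->U.
Unit pairs (A ⇒* B via units): (M,S), (M,U), (S,U).
S: inherits non-unit rules of {S, U} → MSe | SU | d | eUe | ee.
M: inherits non-unit rules of {M, S, U} → MSe | MU | SU | d | eUe | ee.
U: inherits non-unit rules of {U} → MSe | d.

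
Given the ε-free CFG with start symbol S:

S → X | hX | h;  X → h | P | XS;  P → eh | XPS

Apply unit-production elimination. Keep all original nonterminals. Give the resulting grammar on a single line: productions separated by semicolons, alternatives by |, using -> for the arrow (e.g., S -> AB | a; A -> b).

Unit productions: S->X, X->P.
Unit pairs (A ⇒* B via units): (S,P), (S,X), (X,P).
S: inherits non-unit rules of {P, S, X} → XPS | XS | eh | h | hX.
P: inherits non-unit rules of {P} → XPS | eh.
X: inherits non-unit rules of {P, X} → XPS | XS | eh | h.

S -> h | XS | eh | hX | XPS; P -> eh | XPS; X -> h | XS | eh | XPS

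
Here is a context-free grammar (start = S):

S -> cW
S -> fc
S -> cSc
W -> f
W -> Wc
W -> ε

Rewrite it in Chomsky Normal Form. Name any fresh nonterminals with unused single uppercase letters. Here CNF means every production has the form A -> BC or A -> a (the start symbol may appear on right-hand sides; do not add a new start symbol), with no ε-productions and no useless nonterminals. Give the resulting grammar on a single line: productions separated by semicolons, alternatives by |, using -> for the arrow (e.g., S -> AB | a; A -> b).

S -> c | AC | AW | BA; A -> c; B -> f; C -> SA; W -> c | f | WA

Nullable: {W}; after ε-elimination: S -> c | cW | fc | cSc; W -> c | f | Wc.
No unit productions to eliminate.
TERM: introduce A -> c, B -> f and substitute in every rule of length ≥2.
BIN: S -> ASA becomes S -> AC, C -> SA.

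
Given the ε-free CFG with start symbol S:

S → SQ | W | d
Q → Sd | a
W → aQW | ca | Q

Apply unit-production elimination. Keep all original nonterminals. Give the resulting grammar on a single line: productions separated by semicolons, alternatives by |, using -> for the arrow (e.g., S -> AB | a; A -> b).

Unit productions: S->W, W->Q.
Unit pairs (A ⇒* B via units): (S,Q), (S,W), (W,Q).
S: inherits non-unit rules of {Q, S, W} → SQ | Sd | a | aQW | ca | d.
Q: inherits non-unit rules of {Q} → Sd | a.
W: inherits non-unit rules of {Q, W} → Sd | a | aQW | ca.

S -> a | d | SQ | Sd | ca | aQW; Q -> a | Sd; W -> a | Sd | ca | aQW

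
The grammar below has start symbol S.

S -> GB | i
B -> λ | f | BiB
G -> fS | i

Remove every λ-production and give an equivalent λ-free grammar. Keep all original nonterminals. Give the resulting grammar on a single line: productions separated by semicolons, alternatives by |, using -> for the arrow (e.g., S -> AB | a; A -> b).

Nullable set: {B}.
S -> GB: B nullable, giving G | GB.
Drop B -> λ.
B -> BiB: B, B nullable, giving Bi | BiB | i | iB.
Unchanged (no nullable symbols): S -> i; B -> f; G -> fS; G -> i.

S -> G | i | GB; B -> f | i | Bi | iB | BiB; G -> i | fS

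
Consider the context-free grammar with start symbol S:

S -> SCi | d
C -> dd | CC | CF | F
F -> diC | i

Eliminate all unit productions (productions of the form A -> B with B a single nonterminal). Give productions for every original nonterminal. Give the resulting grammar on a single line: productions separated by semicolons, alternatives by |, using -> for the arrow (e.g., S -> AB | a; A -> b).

Unit productions: C->F.
Unit pairs (A ⇒* B via units): (C,F).
S: inherits non-unit rules of {S} → SCi | d.
C: inherits non-unit rules of {C, F} → CC | CF | dd | diC | i.
F: inherits non-unit rules of {F} → diC | i.

S -> d | SCi; C -> i | CC | CF | dd | diC; F -> i | diC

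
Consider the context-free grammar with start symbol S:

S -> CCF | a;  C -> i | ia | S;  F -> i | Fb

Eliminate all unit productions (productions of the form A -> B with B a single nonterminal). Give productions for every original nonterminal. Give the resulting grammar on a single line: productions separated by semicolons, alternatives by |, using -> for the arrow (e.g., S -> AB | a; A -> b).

S -> a | CCF; C -> a | i | ia | CCF; F -> i | Fb

Unit productions: C->S.
Unit pairs (A ⇒* B via units): (C,S).
S: inherits non-unit rules of {S} → CCF | a.
C: inherits non-unit rules of {C, S} → CCF | a | i | ia.
F: inherits non-unit rules of {F} → Fb | i.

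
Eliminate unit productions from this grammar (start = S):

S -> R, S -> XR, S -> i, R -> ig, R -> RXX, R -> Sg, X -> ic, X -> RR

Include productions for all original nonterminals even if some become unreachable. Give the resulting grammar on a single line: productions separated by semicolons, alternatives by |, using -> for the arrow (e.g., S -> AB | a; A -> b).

Unit productions: S->R.
Unit pairs (A ⇒* B via units): (S,R).
S: inherits non-unit rules of {R, S} → RXX | Sg | XR | i | ig.
R: inherits non-unit rules of {R} → RXX | Sg | ig.
X: inherits non-unit rules of {X} → RR | ic.

S -> i | Sg | XR | ig | RXX; R -> Sg | ig | RXX; X -> RR | ic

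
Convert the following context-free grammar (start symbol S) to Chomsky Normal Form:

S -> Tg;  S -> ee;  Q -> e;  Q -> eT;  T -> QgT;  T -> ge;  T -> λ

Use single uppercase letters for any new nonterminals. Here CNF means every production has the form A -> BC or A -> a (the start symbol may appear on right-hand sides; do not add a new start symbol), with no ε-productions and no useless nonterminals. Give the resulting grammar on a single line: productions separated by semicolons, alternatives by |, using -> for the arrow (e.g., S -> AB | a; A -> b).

S -> g | AA | TB; A -> e; B -> g; C -> BT; Q -> e | AT; T -> BA | QB | QC

Nullable: {T}; after ε-elimination: S -> g | Tg | ee; Q -> e | eT; T -> Qg | ge | QgT.
No unit productions to eliminate.
TERM: introduce A -> e, B -> g and substitute in every rule of length ≥2.
BIN: T -> QBT becomes T -> QC, C -> BT.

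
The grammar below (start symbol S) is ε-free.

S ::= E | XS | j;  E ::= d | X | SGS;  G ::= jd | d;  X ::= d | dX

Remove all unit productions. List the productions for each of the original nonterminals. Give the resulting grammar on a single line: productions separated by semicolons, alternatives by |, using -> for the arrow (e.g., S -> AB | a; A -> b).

S -> d | j | XS | dX | SGS; E -> d | dX | SGS; G -> d | jd; X -> d | dX

Unit productions: E->X, S->E.
Unit pairs (A ⇒* B via units): (E,X), (S,E), (S,X).
S: inherits non-unit rules of {E, S, X} → SGS | XS | d | dX | j.
E: inherits non-unit rules of {E, X} → SGS | d | dX.
G: inherits non-unit rules of {G} → d | jd.
X: inherits non-unit rules of {X} → d | dX.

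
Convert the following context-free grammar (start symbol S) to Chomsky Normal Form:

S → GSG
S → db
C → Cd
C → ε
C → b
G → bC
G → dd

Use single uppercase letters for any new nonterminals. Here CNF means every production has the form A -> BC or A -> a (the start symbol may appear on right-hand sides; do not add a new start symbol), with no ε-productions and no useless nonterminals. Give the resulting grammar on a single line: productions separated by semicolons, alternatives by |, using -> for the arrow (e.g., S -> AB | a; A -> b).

Nullable: {C}; after ε-elimination: S -> db | GSG; C -> b | d | Cd; G -> b | bC | dd.
No unit productions to eliminate.
TERM: introduce B -> b, A -> d and substitute in every rule of length ≥2.
BIN: S -> GSG becomes S -> GD, D -> SG.

S -> AB | GD; A -> d; B -> b; C -> b | d | CA; D -> SG; G -> b | AA | BC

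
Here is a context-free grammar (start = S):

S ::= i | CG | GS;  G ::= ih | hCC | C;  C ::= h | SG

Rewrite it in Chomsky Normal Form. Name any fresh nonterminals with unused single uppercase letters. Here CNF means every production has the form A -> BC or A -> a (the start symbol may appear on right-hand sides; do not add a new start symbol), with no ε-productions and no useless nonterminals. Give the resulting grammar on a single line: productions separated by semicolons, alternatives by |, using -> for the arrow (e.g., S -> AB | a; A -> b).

No ε-productions.
After unit-elimination: S -> i | CG | GS; C -> h | SG; G -> h | SG | ih | hCC.
TERM: introduce A -> h, B -> i and substitute in every rule of length ≥2.
BIN: G -> ACC becomes G -> AD, D -> CC.

S -> i | CG | GS; A -> h; B -> i; C -> h | SG; D -> CC; G -> h | AD | BA | SG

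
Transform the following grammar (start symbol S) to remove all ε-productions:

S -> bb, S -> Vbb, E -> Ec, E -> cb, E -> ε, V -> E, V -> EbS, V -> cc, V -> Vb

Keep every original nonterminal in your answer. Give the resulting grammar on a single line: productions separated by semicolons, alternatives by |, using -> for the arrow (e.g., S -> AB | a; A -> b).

Nullable set: {E, V}.
S -> Vbb: V nullable, giving Vbb | bb.
Drop E -> ε.
E -> Ec: E nullable, giving Ec | c.
V -> E: E nullable, giving E.
V -> EbS: E nullable, giving EbS | bS.
V -> Vb: V nullable, giving Vb | b.
Unchanged (no nullable symbols): S -> bb; E -> cb; V -> cc.

S -> bb | Vbb; E -> c | Ec | cb; V -> E | b | Vb | bS | cc | EbS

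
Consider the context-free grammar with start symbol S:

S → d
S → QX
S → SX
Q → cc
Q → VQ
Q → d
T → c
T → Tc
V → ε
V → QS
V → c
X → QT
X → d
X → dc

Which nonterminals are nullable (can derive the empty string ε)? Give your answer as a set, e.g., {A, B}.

Directly nullable (have an ε-rule): {V}.
Not nullable: Q, S, T, X — each has a terminal in every rule's right-hand side or depends on a non-nullable symbol.

{V}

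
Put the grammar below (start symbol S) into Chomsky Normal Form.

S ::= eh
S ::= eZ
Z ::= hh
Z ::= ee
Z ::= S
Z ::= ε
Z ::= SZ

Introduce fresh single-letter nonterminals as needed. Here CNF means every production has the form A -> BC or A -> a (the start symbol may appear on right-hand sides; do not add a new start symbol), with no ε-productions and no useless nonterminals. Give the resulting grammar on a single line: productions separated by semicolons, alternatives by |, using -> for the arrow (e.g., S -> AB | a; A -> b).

S -> e | AB | AZ; A -> e; B -> h; Z -> e | AA | AB | AZ | BB | SZ

Nullable: {Z}; after ε-elimination: S -> e | eZ | eh; Z -> S | SZ | ee | hh.
After unit-elimination: S -> e | eZ | eh; Z -> e | SZ | eZ | ee | eh | hh.
TERM: introduce A -> e, B -> h and substitute in every rule of length ≥2.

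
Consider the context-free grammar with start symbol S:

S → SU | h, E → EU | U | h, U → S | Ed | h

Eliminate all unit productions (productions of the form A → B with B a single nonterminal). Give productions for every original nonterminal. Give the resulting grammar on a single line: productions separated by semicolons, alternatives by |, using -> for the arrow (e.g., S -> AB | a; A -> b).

Unit productions: E->U, U->S.
Unit pairs (A ⇒* B via units): (E,S), (E,U), (U,S).
S: inherits non-unit rules of {S} → SU | h.
E: inherits non-unit rules of {E, S, U} → EU | Ed | SU | h.
U: inherits non-unit rules of {S, U} → Ed | SU | h.

S -> h | SU; E -> h | EU | Ed | SU; U -> h | Ed | SU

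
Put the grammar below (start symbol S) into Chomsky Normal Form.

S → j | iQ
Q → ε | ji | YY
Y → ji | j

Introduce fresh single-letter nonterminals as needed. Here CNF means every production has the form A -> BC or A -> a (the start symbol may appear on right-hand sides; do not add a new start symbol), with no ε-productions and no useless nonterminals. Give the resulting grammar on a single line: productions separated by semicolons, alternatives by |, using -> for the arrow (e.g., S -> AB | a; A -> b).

Nullable: {Q}; after ε-elimination: S -> i | j | iQ; Q -> YY | ji; Y -> j | ji.
No unit productions to eliminate.
TERM: introduce B -> i, A -> j and substitute in every rule of length ≥2.

S -> i | j | BQ; A -> j; B -> i; Q -> AB | YY; Y -> j | AB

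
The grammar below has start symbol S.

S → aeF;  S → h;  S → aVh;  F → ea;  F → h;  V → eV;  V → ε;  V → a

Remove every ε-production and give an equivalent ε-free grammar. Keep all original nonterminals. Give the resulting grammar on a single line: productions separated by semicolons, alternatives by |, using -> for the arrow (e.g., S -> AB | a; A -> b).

Nullable set: {V}.
S -> aVh: V nullable, giving aVh | ah.
Drop V -> ε.
V -> eV: V nullable, giving e | eV.
Unchanged (no nullable symbols): S -> aeF; S -> h; F -> ea; F -> h; V -> a.

S -> h | ah | aVh | aeF; F -> h | ea; V -> a | e | eV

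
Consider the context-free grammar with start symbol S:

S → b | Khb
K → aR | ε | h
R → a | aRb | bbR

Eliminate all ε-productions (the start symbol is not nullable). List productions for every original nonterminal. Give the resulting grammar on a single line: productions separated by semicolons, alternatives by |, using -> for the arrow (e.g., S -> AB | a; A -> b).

Nullable set: {K}.
S -> Khb: K nullable, giving Khb | hb.
Drop K -> ε.
Unchanged (no nullable symbols): S -> b; K -> aR; K -> h; R -> a; R -> aRb; R -> bbR.

S -> b | hb | Khb; K -> h | aR; R -> a | aRb | bbR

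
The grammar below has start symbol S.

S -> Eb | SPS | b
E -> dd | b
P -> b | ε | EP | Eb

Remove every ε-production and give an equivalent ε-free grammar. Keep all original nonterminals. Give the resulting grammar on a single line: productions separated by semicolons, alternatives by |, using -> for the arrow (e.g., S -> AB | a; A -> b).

Nullable set: {P}.
S -> SPS: P nullable, giving SPS | SS.
Drop P -> ε.
P -> EP: P nullable, giving E | EP.
Unchanged (no nullable symbols): S -> Eb; S -> b; E -> b; E -> dd; P -> Eb; P -> b.

S -> b | Eb | SS | SPS; E -> b | dd; P -> E | b | EP | Eb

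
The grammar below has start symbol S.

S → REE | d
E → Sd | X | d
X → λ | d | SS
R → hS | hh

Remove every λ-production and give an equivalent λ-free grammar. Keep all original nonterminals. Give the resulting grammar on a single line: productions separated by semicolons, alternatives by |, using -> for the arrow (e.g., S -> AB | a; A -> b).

Nullable set: {E, X}.
S -> REE: E, E nullable, giving R | RE | REE.
E -> X: X nullable, giving X.
Drop X -> λ.
Unchanged (no nullable symbols): S -> d; E -> Sd; E -> d; R -> hS; R -> hh; X -> SS; X -> d.

S -> R | d | RE | REE; E -> X | d | Sd; R -> hS | hh; X -> d | SS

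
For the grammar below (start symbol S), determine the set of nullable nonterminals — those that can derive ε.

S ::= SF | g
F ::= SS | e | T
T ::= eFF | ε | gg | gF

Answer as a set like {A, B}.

Directly nullable (have an ε-rule): {T}.
F is nullable via F -> T (every symbol on the right is already known nullable).
Not nullable: S — each has a terminal in every rule's right-hand side or depends on a non-nullable symbol.

{F, T}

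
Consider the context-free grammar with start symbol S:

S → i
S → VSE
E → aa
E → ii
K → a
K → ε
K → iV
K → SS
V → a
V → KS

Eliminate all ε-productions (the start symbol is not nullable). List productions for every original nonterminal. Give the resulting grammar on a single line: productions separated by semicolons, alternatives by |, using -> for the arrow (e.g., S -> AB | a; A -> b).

S -> i | VSE; E -> aa | ii; K -> a | SS | iV; V -> S | a | KS

Nullable set: {K}.
Drop K -> ε.
V -> KS: K nullable, giving KS | S.
Unchanged (no nullable symbols): S -> VSE; S -> i; E -> aa; E -> ii; K -> SS; K -> a; K -> iV; V -> a.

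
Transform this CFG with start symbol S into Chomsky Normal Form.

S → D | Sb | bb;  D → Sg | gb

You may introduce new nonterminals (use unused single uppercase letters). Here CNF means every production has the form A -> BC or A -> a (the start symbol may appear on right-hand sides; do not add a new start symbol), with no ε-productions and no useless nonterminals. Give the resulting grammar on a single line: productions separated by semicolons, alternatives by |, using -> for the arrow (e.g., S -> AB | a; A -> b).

S -> AB | BB | SA | SB; A -> g; B -> b

No ε-productions.
After unit-elimination: S -> Sb | Sg | bb | gb; D -> Sg | gb.
TERM: introduce B -> b, A -> g and substitute in every rule of length ≥2.
Drop unreachable/unproductive: D.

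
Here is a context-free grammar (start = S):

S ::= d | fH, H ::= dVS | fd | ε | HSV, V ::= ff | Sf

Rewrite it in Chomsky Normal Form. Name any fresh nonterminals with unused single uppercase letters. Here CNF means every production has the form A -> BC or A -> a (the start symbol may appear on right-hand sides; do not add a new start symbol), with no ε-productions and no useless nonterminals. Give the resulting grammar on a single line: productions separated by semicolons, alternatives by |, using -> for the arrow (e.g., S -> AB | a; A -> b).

Nullable: {H}; after ε-elimination: S -> d | f | fH; H -> SV | fd | HSV | dVS; V -> Sf | ff.
No unit productions to eliminate.
TERM: introduce A -> d, B -> f and substitute in every rule of length ≥2.
BIN: H -> AVS becomes H -> AC, C -> VS; H -> HSV becomes H -> HD, D -> SV.

S -> d | f | BH; A -> d; B -> f; C -> VS; D -> SV; H -> AC | BA | HD | SV; V -> BB | SB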